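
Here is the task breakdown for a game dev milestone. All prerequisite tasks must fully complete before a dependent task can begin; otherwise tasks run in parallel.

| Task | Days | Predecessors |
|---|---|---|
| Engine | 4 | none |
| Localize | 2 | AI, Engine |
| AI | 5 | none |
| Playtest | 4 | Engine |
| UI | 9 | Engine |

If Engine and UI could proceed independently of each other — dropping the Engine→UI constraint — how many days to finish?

With the dependency in place, Engine→UI = 4+9 = 13 sets the finish at 13 days.
Without Engine→UI, UI's earliest start moves from 4 to 0.
After: UI = 9 = 9 → 9 days.

9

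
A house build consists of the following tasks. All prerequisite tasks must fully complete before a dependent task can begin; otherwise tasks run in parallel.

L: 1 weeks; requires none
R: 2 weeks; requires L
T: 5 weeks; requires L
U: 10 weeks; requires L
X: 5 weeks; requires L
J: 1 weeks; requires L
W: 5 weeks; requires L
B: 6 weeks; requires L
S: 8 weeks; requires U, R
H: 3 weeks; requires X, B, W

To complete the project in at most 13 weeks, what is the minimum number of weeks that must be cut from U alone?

Current finish: 19 weeks; target: 13.
U is on every critical path, so each week cut from U cuts the finish by one (this holds down to a finish of 11).
Need 19 − 13 = 6 weeks off U → U becomes 4 weeks, finish becomes 13.

6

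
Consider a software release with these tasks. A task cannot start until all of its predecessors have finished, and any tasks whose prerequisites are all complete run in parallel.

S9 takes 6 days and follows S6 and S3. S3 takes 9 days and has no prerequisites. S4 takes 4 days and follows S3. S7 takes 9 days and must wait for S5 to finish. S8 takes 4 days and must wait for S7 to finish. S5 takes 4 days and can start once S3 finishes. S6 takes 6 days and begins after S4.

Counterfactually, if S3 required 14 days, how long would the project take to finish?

The binding path is S3→S5→S7→S8 = 9+4+9+4 = 26; finish at 26 days.
Since S3 is critical, the +5 change carries straight to that chain (now 31 days).
That remains the longest chain; total 31 days.

31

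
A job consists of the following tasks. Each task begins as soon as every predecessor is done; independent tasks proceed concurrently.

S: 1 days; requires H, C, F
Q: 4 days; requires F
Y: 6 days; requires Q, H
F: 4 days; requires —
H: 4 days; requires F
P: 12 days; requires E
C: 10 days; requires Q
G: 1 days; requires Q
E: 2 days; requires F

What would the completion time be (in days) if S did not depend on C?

18

With the dependency in place, F→Q→C→S = 4+4+10+1 = 19 sets the finish at 19 days.
Without C→S, S's earliest start moves from 18 to 8.
After: F→Q→C = 4+4+10 = 18 → 18 days.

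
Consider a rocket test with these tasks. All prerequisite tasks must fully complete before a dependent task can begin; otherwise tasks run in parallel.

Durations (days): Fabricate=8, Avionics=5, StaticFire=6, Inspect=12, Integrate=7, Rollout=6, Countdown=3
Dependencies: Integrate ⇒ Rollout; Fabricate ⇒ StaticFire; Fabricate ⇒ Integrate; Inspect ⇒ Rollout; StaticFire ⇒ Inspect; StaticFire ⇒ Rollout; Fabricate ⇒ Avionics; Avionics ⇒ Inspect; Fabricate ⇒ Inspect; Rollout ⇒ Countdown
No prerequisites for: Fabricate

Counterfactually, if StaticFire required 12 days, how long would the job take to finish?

41

The binding path is Fabricate→StaticFire→Inspect→Rollout→Countdown = 8+6+12+6+3 = 35; finish at 35 days.
Since StaticFire is critical, the +6 change carries straight to that chain (now 41 days).
That remains the longest chain; total 41 days.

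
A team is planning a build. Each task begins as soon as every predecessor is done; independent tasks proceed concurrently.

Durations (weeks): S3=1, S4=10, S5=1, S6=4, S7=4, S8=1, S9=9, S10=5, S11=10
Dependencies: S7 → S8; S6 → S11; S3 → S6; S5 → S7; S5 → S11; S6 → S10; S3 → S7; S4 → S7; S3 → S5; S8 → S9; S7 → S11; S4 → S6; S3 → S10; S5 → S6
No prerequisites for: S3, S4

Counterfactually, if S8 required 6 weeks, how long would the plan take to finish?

Baseline: S4→S7→S8→S9 = 10+4+1+9 = 24 → 24 weeks.
Since S8 is critical, the +5 change carries straight to that chain (now 29 weeks).
The critical path is still S4→S7→S8→S9; finish is now 29 weeks.

29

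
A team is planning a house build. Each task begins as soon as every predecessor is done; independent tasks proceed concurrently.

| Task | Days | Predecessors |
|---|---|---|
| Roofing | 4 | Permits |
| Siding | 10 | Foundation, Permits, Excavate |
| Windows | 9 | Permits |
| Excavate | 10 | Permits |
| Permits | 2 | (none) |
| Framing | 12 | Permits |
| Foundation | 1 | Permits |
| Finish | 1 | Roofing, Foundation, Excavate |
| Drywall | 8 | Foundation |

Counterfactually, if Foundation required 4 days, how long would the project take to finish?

22

Baseline: Permits→Excavate→Siding = 2+10+10 = 22 → 22 days.
Foundation is off the critical path — its longest chain is 13 days, giving 9 of slack.
The critical path is still Permits→Excavate→Siding; finish is now 22 days.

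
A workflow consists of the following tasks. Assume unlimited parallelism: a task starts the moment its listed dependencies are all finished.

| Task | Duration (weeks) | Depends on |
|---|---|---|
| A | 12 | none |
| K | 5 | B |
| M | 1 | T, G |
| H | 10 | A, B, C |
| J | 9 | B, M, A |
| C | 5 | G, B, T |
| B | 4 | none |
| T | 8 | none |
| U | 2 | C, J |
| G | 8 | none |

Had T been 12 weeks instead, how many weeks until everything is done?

The binding path is T→C→H = 8+5+10 = 23; finish at 23 weeks.
T is on the critical path; changing it to 12 makes that path 27 weeks.
No other chain overtakes it, so the finish is 27 weeks.

27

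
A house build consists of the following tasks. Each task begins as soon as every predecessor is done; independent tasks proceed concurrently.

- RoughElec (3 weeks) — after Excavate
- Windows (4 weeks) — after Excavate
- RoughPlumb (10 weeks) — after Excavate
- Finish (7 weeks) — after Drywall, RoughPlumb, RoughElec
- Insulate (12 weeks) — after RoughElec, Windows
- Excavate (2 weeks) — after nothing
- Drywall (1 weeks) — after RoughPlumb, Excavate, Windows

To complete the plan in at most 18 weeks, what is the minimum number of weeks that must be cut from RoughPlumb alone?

Current finish: 20 weeks; target: 18.
RoughPlumb is on every critical path, so each week cut from RoughPlumb cuts the finish by one (this holds down to a finish of 18).
Need 20 − 18 = 2 weeks off RoughPlumb → RoughPlumb becomes 8 weeks, finish becomes 18.

2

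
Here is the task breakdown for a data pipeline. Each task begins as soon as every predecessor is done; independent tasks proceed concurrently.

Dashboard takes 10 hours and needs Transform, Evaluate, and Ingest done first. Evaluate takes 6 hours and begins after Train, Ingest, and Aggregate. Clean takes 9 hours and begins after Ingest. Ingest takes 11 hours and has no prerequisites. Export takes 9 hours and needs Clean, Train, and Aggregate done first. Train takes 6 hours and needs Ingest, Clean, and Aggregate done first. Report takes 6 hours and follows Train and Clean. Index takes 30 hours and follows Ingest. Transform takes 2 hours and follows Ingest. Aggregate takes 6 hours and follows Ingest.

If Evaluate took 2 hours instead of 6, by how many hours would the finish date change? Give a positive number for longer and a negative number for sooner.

-1

As given, the longest chain is Ingest→Clean→Train→Evaluate→Dashboard = 11+9+6+6+10 = 42, so the finish is 42 hours.
Evaluate lies on that path, so at 2 hours the path becomes 38 hours.
The binding chain switches to Ingest→Index = 11+30 = 41; finish 41 hours.
Change in finish: 41 − 42 = -1 hours.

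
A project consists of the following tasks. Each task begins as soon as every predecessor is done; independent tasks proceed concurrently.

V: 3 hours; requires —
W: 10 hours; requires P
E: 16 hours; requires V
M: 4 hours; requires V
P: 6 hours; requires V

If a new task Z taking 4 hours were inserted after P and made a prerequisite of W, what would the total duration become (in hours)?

23

Originally the job takes 19 hours.
With Z inserted, W now waits for max(P, Z).
New critical path: V→P→Z→W = 3+6+4+10 = 23 ⇒ 23 hours.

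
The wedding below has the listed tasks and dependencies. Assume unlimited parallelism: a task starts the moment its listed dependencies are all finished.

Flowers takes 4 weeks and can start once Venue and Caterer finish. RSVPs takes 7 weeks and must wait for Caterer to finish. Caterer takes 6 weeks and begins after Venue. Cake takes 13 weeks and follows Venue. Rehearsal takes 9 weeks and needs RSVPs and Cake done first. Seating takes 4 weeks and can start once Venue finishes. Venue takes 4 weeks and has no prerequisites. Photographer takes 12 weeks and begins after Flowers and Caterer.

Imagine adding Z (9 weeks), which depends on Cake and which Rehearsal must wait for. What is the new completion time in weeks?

Originally the job takes 26 weeks.
With Z inserted, Rehearsal now waits for max(RSVPs, Cake, Z).
New critical path: Venue→Cake→Z→Rehearsal = 4+13+9+9 = 35 ⇒ 35 weeks.

35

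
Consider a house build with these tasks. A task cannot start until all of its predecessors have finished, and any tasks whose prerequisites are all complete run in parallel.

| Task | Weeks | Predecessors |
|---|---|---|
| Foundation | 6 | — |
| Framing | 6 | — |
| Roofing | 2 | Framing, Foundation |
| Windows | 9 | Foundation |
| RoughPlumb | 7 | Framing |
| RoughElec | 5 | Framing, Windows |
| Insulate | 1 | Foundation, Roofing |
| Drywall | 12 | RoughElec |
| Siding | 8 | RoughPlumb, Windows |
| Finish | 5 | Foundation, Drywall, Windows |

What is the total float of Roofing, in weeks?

The longest chain is Foundation→Windows→RoughElec→Drywall→Finish = 6+9+5+12+5 = 37; overall finish 37 weeks.
The longest chain containing Roofing totals 9 weeks.
Slack of Roofing = 34 − 6 = 28 weeks.

28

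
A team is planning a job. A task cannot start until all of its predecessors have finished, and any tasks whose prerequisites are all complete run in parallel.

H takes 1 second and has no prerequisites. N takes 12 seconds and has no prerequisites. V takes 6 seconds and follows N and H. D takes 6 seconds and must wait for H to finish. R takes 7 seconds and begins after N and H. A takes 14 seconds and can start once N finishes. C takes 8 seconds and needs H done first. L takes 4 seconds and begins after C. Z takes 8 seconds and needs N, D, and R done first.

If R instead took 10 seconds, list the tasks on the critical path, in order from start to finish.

Actual critical path: N→R→Z = 12+7+8 = 27 ⇒ 27 seconds.
R is on the critical path; changing it to 10 makes that path 30 seconds.
That remains the longest chain; total 30 seconds.

N, R, Z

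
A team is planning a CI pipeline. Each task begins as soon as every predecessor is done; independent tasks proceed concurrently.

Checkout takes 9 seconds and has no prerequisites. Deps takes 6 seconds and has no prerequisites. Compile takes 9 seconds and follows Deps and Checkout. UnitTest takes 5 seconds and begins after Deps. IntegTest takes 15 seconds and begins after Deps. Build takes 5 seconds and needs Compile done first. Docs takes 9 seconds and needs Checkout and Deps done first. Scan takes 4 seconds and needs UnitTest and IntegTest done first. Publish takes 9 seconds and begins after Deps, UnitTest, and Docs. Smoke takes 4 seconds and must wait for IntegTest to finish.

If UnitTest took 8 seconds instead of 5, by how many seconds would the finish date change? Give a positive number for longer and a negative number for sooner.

Actual critical path: Checkout→Docs→Publish = 9+9+9 = 27 ⇒ 27 seconds.
UnitTest has 7 seconds of float (longest path through it is 20).
No other chain overtakes it, so the finish is 27 seconds.
Change in finish: 27 − 27 = +0 seconds.

0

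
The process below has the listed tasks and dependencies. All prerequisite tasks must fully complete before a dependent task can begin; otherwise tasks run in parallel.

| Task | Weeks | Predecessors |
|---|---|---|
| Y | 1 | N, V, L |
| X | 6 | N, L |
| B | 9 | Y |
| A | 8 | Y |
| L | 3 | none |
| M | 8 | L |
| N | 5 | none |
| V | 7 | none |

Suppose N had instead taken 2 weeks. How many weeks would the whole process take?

As given, the longest chain is V→Y→B = 7+1+9 = 17, so the finish is 17 weeks.
N has 2 weeks of float (longest path through it is 15).
No other chain overtakes it, so the finish is 17 weeks.

17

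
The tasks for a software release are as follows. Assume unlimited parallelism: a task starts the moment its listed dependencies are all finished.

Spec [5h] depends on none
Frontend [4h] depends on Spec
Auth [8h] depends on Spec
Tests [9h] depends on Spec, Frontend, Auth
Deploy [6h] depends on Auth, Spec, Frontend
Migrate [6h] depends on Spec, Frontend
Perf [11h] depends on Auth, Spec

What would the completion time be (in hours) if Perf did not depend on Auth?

22

Before: longest chain Spec→Auth→Perf = 5+8+11 = 24, finish 24.
Without Auth→Perf, Perf's earliest start moves from 13 to 5.
After: Spec→Auth→Tests = 5+8+9 = 22 → 22 hours.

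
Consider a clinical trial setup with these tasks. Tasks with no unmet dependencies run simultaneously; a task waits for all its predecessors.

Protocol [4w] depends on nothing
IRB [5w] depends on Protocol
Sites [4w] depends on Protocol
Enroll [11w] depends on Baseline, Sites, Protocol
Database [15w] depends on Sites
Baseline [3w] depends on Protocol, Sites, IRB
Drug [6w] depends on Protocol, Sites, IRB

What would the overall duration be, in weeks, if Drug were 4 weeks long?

The binding path is Protocol→IRB→Baseline→Enroll = 4+5+3+11 = 23; finish at 23 weeks.
The longest path through Drug is only 15 weeks, so Drug has float 8.
That remains the longest chain; total 23 weeks.

23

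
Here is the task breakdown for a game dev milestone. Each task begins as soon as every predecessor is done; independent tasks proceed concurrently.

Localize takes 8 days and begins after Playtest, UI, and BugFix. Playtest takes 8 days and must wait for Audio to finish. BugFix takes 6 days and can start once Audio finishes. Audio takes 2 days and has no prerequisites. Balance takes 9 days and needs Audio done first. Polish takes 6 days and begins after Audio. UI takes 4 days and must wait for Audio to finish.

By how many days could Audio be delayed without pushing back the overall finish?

0

The longest chain is Audio→Playtest→Localize = 2+8+8 = 18; overall finish 18 days.
The longest chain containing Audio totals 18 days.
Slack of Audio = 0 − 0 = 0 days.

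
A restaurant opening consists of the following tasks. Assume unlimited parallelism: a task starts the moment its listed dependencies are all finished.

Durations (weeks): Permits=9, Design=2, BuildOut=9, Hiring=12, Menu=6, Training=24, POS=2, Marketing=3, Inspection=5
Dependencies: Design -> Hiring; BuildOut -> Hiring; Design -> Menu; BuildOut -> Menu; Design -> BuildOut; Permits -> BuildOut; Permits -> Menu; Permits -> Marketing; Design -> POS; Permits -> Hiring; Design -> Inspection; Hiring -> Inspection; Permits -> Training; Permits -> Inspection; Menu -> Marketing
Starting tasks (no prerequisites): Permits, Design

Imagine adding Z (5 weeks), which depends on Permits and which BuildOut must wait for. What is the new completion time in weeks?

Originally the restaurant opening takes 35 weeks.
With Z inserted, BuildOut now waits for max(Permits, Design, Z).
New critical path: Permits→Z→BuildOut→Hiring→Inspection = 9+5+9+12+5 = 40 ⇒ 40 weeks.

40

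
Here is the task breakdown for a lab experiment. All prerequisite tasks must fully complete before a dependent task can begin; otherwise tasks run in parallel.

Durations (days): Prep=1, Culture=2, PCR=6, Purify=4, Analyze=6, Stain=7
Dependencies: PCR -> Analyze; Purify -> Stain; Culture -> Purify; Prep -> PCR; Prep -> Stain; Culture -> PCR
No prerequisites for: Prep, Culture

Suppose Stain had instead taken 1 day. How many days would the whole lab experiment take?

Baseline: Culture→PCR→Analyze = 2+6+6 = 14 → 14 days.
Stain is off the critical path — its longest chain is 13 days, giving 1 of slack.
The critical path is still Culture→PCR→Analyze; finish is now 14 days.

14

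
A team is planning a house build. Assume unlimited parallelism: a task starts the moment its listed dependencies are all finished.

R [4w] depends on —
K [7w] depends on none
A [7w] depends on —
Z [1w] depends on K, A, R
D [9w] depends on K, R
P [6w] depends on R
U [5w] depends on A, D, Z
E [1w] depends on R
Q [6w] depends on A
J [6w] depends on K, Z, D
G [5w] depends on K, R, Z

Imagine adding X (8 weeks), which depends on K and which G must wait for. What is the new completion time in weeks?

22

Originally the project takes 22 weeks.
With X inserted, G now waits for max(K, R, Z, X).
New critical path: K→D→J = 7+9+6 = 22 ⇒ 22 weeks.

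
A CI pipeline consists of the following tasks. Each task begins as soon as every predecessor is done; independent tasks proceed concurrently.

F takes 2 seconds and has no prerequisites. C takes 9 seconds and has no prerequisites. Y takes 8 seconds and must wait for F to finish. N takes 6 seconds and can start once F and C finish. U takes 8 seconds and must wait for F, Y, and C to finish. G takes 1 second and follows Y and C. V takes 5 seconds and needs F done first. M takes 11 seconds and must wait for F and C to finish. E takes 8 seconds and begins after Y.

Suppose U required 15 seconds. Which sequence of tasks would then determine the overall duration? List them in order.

Actual critical path: C→M = 9+11 = 20 ⇒ 20 seconds.
The longest path through U is only 18 seconds, so U has float 2.
Now F→Y→U = 2+8+15 = 25 is longest, so the finish becomes 25 seconds.

F, Y, U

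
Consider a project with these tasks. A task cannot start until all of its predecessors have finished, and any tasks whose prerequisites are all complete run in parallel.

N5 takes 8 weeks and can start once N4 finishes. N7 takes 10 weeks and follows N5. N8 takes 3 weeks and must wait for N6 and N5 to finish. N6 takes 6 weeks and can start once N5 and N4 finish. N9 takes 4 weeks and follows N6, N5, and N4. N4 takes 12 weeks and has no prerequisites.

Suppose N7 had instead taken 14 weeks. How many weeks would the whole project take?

Baseline: N4→N5→N7 = 12+8+10 = 30 → 30 weeks.
N7 is on the critical path; changing it to 14 makes that path 34 weeks.
No other chain overtakes it, so the finish is 34 weeks.

34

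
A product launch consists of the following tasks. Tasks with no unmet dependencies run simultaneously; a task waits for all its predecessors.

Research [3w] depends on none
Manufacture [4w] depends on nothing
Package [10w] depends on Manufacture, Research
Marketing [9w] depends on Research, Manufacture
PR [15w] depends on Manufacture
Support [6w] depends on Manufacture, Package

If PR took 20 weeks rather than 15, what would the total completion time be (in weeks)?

24

Baseline: Manufacture→Package→Support = 4+10+6 = 20 → 20 weeks.
PR is off the critical path — its longest chain is 19 weeks, giving 1 of slack.
The binding chain switches to Manufacture→PR = 4+20 = 24; finish 24 weeks.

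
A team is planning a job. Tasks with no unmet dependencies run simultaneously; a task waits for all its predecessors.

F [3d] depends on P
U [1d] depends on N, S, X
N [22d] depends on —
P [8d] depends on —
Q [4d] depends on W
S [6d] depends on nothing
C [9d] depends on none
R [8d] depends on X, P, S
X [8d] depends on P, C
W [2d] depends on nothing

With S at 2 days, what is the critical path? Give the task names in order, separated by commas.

C, X, R

Baseline: C→X→R = 9+8+8 = 25 → 25 days.
The longest path through S is only 14 days, so S has float 11.
The critical path is still C→X→R; finish is now 25 days.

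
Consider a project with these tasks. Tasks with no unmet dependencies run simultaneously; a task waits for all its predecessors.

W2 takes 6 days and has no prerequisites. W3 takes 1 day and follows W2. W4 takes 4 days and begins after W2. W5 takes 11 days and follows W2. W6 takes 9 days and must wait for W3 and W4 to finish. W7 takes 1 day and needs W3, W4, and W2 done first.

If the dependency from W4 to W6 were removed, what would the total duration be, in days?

Before: longest chain W2→W4→W6 = 6+4+9 = 19, finish 19.
Without W4→W6, W6's earliest start moves from 10 to 7.
The longest chain is now W2→W5 = 6+11 = 17, so the project takes 17 days.

17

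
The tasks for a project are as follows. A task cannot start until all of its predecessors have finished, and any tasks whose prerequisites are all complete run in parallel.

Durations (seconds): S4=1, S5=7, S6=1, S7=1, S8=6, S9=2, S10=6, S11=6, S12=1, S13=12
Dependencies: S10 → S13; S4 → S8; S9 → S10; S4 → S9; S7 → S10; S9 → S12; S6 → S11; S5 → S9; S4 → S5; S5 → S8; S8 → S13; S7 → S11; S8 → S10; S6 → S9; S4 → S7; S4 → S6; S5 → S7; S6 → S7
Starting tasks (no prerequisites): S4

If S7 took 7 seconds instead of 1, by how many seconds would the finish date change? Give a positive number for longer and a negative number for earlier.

Critical path before the change: S4→S5→S8→S10→S13 = 1+7+6+6+12 = 32 giving 32 seconds.
The longest path through S7 is only 27 seconds, so S7 has float 5.
New critical path: S4→S5→S7→S10→S13 = 1+7+7+6+12 = 33 ⇒ 33 seconds.
Change in finish: 33 − 32 = +1 seconds.

1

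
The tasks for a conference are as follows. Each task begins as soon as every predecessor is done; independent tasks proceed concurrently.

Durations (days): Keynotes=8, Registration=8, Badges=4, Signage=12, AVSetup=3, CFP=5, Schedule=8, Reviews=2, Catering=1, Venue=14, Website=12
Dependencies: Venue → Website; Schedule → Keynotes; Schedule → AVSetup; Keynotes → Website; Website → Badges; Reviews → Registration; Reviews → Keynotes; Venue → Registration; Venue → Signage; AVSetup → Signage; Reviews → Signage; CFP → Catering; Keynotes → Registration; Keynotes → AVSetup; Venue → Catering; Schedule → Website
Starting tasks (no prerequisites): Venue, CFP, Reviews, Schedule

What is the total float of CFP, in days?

26

Critical path: Schedule→Keynotes→Website→Badges = 8+8+12+4 = 32, so the finish is 32 days.
The longest chain containing CFP totals 6 days.
Float = 32 − 6 = 26.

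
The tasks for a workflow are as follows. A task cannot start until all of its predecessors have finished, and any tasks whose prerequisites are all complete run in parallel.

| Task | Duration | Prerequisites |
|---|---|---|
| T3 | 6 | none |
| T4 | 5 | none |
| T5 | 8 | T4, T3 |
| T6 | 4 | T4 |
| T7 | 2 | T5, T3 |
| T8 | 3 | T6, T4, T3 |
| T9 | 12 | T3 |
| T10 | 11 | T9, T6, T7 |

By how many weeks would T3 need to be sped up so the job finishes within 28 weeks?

Current finish: 29 weeks; target: 28.
T3 is on every critical path, so each week cut from T3 cuts the finish by one (this holds down to a finish of 26).
Need 29 − 28 = 1 week off T3 → T3 becomes 5 weeks, finish becomes 28.

1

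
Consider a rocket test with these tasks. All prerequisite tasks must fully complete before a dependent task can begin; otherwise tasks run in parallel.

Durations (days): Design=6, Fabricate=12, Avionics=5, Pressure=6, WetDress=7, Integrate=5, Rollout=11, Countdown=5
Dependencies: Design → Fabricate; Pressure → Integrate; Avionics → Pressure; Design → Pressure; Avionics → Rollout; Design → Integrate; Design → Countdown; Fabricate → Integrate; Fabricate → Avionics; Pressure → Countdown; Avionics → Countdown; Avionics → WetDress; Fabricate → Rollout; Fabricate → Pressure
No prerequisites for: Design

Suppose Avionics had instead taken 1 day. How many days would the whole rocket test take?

30

The binding path is Design→Fabricate→Avionics→Pressure→Integrate = 6+12+5+6+5 = 34; finish at 34 days.
Avionics is on the critical path; changing it to 1 makes that path 30 days.
The critical path is still Design→Fabricate→Avionics→Pressure→Integrate; finish is now 30 days.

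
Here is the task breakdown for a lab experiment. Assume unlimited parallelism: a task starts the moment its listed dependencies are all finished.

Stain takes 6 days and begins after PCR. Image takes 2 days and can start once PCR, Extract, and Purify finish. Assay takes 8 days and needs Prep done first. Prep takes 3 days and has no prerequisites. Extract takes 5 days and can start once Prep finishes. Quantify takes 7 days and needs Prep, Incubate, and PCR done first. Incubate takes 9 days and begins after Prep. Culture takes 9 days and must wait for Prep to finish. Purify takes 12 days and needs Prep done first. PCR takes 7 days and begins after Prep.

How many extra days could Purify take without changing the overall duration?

The longest chain is Prep→Incubate→Quantify = 3+9+7 = 19; overall finish 19 days.
Longest path through Purify: 17 days (earliest finish 15, latest finish 17).
Float = 19 − 17 = 2.

2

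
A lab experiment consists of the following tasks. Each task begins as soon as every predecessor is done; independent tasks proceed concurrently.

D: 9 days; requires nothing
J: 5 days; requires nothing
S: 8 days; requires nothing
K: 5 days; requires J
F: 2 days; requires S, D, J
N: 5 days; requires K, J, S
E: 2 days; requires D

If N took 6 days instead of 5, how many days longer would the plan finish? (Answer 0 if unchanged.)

1

Critical path before the change: J→K→N = 5+5+5 = 15 giving 15 days.
Since N is critical, the +1 change carries straight to that chain (now 16 days).
No other chain overtakes it, so the finish is 16 days.
Change in finish: 16 − 15 = +1 days.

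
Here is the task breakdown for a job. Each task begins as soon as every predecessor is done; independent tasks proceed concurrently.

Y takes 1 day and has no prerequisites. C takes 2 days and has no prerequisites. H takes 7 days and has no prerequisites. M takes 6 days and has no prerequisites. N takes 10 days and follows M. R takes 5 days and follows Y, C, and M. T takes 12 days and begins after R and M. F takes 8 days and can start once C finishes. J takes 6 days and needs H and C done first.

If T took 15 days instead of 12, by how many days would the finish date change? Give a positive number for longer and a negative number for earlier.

The binding path is M→R→T = 6+5+12 = 23; finish at 23 days.
T lies on that path, so at 15 days the path becomes 26 days.
The critical path is still M→R→T; finish is now 26 days.
Change in finish: 26 − 23 = +3 days.

3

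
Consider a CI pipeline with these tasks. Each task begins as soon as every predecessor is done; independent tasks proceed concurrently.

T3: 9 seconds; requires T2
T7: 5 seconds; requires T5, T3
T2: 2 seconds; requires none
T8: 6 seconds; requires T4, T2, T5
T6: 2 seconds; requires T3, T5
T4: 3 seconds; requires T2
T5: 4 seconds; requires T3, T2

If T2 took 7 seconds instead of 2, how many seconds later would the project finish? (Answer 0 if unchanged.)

5

Baseline: T2→T3→T5→T8 = 2+9+4+6 = 21 → 21 seconds.
T2 lies on that path, so at 7 seconds the path becomes 26 seconds.
That remains the longest chain; total 26 seconds.
Change in finish: 26 − 21 = +5 seconds.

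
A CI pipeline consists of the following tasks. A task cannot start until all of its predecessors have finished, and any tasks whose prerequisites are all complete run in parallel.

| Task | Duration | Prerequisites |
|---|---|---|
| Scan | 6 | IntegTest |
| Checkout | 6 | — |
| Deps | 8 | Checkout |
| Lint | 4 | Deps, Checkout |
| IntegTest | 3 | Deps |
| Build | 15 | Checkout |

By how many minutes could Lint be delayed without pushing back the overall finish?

5

The longest chain is Checkout→Deps→IntegTest→Scan = 6+8+3+6 = 23; overall finish 23 minutes.
Lint finishes as early as 18 and must finish by 23.
Slack of Lint = 19 − 14 = 5 minutes.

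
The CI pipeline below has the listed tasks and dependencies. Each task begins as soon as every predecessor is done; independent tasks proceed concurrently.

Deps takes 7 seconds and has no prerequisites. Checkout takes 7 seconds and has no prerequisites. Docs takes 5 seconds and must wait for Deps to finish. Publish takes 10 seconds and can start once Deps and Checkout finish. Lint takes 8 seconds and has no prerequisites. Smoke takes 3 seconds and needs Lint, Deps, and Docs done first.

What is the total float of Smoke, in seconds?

2

The longest chain is Checkout→Publish = 7+10 = 17; overall finish 17 seconds.
The longest chain containing Smoke totals 15 seconds.
Slack of Smoke = 14 − 12 = 2 seconds.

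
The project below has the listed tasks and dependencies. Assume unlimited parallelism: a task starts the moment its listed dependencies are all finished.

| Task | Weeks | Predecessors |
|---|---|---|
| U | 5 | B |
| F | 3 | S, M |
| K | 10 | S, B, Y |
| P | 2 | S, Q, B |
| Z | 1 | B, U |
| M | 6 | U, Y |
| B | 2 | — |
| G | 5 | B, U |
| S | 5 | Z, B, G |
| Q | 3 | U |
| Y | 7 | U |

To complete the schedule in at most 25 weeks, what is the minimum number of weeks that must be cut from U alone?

Current finish: 27 weeks; target: 25.
U is on every critical path, so each week cut from U cuts the finish by one (this holds down to a finish of 23).
Need 27 − 25 = 2 weeks off U → U becomes 3 weeks, finish becomes 25.

2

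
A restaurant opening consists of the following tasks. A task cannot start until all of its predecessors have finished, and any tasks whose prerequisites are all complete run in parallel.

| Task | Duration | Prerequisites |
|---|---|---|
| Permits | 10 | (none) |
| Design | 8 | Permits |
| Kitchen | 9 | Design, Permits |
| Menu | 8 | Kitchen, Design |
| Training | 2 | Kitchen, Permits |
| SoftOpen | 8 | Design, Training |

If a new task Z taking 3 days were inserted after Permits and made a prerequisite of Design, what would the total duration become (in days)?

Originally the plan takes 37 days.
With Z inserted, Design now waits for max(Permits, Z).
New critical path: Permits→Z→Design→Kitchen→Training→SoftOpen = 10+3+8+9+2+8 = 40 ⇒ 40 days.

40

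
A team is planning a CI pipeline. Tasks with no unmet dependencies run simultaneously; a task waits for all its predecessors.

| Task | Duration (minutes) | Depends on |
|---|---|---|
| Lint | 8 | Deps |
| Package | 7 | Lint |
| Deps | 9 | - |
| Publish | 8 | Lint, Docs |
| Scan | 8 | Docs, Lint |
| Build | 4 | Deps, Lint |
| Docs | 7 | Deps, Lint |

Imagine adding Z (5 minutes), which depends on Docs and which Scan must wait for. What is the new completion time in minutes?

37

Originally the project takes 32 minutes.
With Z inserted, Scan now waits for max(Docs, Lint, Z).
New critical path: Deps→Lint→Docs→Z→Scan = 9+8+7+5+8 = 37 ⇒ 37 minutes.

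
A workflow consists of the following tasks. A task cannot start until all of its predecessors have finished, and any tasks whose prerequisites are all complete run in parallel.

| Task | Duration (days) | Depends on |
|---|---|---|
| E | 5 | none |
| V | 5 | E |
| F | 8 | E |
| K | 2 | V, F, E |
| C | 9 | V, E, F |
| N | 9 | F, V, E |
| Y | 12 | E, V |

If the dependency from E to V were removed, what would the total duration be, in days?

22

With the dependency in place, E→V→Y = 5+5+12 = 22 sets the finish at 22 days.
Without E→V, V's earliest start moves from 5 to 0.
New critical path: E→F→C = 5+8+9 = 22 ⇒ 22 days.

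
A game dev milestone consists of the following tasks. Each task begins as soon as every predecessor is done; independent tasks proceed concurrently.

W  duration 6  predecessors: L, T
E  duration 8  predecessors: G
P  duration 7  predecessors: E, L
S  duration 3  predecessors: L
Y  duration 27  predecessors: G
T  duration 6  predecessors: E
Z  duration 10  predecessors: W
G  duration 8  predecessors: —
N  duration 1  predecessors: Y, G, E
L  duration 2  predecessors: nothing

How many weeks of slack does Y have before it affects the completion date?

The longest chain is G→E→T→W→Z = 8+8+6+6+10 = 38; overall finish 38 weeks.
The longest chain containing Y totals 36 weeks.
Float = 38 − 36 = 2.

2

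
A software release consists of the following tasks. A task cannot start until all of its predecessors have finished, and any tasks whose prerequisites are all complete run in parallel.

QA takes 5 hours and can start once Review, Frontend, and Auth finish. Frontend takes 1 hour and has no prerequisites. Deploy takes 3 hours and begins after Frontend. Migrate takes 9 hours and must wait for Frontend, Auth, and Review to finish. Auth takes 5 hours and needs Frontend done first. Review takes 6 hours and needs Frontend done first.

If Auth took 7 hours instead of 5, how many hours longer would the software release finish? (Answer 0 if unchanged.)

As given, the longest chain is Frontend→Review→Migrate = 1+6+9 = 16, so the finish is 16 hours.
The longest path through Auth is only 15 hours, so Auth has float 1.
The binding chain switches to Frontend→Auth→Migrate = 1+7+9 = 17; finish 17 hours.
Change in finish: 17 − 16 = +1 hours.

1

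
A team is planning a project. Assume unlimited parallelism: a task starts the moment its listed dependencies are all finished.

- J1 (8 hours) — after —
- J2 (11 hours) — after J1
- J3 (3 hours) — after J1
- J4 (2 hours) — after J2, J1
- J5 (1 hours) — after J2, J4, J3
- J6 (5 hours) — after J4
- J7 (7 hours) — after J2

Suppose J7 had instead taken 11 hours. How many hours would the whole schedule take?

The binding path is J1→J2→J7 = 8+11+7 = 26; finish at 26 hours.
Since J7 is critical, the +4 change carries straight to that chain (now 30 hours).
The critical path is still J1→J2→J7; finish is now 30 hours.

30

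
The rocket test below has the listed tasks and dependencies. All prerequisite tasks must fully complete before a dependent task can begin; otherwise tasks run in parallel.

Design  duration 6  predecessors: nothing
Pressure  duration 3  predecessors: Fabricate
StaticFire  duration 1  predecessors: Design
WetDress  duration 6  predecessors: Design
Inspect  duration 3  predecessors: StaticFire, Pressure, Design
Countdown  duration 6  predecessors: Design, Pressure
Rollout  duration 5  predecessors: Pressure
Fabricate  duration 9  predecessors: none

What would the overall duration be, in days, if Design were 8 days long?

Actual critical path: Fabricate→Pressure→Countdown = 9+3+6 = 18 ⇒ 18 days.
Design has 6 days of float (longest path through it is 12).
No other chain overtakes it, so the finish is 18 days.

18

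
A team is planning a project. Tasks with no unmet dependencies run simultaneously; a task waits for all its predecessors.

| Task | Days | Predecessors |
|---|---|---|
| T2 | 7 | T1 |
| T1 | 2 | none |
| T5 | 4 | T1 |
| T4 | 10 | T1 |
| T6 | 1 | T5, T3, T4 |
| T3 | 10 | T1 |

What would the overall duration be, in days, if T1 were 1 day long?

Baseline: T1→T3→T6 = 2+10+1 = 13 → 13 days.
Since T1 is critical, the -1 change carries straight to that chain (now 12 days).
That remains the longest chain; total 12 days.

12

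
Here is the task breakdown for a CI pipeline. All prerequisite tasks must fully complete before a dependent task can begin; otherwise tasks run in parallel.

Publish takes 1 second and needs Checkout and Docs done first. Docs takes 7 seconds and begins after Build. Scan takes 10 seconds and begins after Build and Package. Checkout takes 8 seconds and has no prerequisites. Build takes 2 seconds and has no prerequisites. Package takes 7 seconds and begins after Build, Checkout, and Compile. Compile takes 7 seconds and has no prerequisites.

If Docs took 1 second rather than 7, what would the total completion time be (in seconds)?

The binding path is Checkout→Package→Scan = 8+7+10 = 25; finish at 25 seconds.
Docs is off the critical path — its longest chain is 10 seconds, giving 15 of slack.
No other chain overtakes it, so the finish is 25 seconds.

25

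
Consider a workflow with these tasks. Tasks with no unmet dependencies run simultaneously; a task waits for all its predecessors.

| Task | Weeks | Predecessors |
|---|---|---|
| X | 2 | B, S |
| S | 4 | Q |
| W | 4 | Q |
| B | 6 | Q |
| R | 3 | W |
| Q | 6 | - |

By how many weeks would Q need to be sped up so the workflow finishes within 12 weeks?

Current finish: 14 weeks; target: 12.
Q is on every critical path, so each week cut from Q cuts the finish by one (this holds down to a finish of 9).
Need 14 − 12 = 2 weeks off Q → Q becomes 4 weeks, finish becomes 12.

2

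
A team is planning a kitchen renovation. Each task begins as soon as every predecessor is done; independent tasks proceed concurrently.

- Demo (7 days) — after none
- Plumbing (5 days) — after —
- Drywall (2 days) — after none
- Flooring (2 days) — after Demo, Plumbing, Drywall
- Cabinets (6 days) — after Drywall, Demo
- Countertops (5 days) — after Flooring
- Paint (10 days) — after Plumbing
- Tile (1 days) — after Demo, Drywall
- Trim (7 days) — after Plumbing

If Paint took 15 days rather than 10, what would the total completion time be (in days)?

20

The binding path is Plumbing→Paint = 5+10 = 15; finish at 15 days.
Paint lies on that path, so at 15 days the path becomes 20 days.
That remains the longest chain; total 20 days.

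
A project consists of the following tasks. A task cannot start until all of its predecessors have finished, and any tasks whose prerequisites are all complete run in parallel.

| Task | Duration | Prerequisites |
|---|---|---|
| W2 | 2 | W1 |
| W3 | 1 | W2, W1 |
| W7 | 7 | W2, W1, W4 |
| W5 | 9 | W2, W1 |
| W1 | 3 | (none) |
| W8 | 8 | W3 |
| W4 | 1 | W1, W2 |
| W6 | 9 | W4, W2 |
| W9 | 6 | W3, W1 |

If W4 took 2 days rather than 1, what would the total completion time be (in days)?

16

Critical path before the change: W1→W2→W4→W6 = 3+2+1+9 = 15 giving 15 days.
Since W4 is critical, the +1 change carries straight to that chain (now 16 days).
That remains the longest chain; total 16 days.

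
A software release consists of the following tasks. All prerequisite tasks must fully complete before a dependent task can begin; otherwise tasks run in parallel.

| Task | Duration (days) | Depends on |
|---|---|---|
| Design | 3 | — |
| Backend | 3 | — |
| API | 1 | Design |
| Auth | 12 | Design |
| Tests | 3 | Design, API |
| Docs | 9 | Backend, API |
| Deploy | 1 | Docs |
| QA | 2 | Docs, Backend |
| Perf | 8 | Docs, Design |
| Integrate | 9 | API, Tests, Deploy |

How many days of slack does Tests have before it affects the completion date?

7

Design→API→Docs→Deploy→Integrate = 3+1+9+1+9 = 23 sets the makespan at 23 days.
The longest chain containing Tests totals 16 days.
So Tests can slip 14 − 7 = 7 days.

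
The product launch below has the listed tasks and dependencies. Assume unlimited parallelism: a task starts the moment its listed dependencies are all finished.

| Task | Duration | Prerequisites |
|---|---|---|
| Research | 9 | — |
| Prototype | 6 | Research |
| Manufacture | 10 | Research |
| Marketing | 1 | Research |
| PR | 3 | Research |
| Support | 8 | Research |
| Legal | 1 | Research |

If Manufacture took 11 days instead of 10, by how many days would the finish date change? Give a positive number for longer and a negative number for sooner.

1

As given, the longest chain is Research→Manufacture = 9+10 = 19, so the finish is 19 days.
Manufacture lies on that path, so at 11 days the path becomes 20 days.
The critical path is still Research→Manufacture; finish is now 20 days.
Change in finish: 20 − 19 = +1 days.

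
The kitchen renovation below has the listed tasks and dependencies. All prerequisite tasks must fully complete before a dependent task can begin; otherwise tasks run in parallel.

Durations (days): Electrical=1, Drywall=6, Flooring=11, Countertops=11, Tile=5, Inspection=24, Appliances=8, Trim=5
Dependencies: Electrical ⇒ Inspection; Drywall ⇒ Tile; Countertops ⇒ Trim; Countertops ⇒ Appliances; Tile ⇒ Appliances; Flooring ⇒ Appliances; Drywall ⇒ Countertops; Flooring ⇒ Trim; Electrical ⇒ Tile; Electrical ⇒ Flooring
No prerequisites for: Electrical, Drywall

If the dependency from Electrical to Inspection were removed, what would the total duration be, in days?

With the dependency in place, Electrical→Inspection = 1+24 = 25 sets the finish at 25 days.
Without Electrical→Inspection, Inspection's earliest start moves from 1 to 0.
After: Drywall→Countertops→Appliances = 6+11+8 = 25 → 25 days.

25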